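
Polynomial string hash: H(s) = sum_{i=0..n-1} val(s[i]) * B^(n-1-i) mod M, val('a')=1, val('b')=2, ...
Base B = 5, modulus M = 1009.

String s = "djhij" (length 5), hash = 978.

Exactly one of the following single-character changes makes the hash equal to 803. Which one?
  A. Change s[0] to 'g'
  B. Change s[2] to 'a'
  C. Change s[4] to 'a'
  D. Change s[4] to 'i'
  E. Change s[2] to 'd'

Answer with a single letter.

Answer: B

Derivation:
Option A: s[0]='d'->'g', delta=(7-4)*5^4 mod 1009 = 866, hash=978+866 mod 1009 = 835
Option B: s[2]='h'->'a', delta=(1-8)*5^2 mod 1009 = 834, hash=978+834 mod 1009 = 803 <-- target
Option C: s[4]='j'->'a', delta=(1-10)*5^0 mod 1009 = 1000, hash=978+1000 mod 1009 = 969
Option D: s[4]='j'->'i', delta=(9-10)*5^0 mod 1009 = 1008, hash=978+1008 mod 1009 = 977
Option E: s[2]='h'->'d', delta=(4-8)*5^2 mod 1009 = 909, hash=978+909 mod 1009 = 878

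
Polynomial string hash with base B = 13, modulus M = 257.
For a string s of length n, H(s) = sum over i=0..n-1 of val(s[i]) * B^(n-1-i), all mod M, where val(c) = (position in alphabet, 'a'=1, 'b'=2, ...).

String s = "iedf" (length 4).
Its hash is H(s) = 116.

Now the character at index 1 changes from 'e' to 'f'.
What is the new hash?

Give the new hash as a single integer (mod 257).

val('e') = 5, val('f') = 6
Position k = 1, exponent = n-1-k = 2
B^2 mod M = 13^2 mod 257 = 169
Delta = (6 - 5) * 169 mod 257 = 169
New hash = (116 + 169) mod 257 = 28

Answer: 28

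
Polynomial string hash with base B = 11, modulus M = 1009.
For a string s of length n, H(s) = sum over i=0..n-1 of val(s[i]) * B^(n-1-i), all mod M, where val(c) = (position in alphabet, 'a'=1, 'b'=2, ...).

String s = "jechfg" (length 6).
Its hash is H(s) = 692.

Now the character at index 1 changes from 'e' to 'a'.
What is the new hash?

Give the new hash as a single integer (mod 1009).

val('e') = 5, val('a') = 1
Position k = 1, exponent = n-1-k = 4
B^4 mod M = 11^4 mod 1009 = 515
Delta = (1 - 5) * 515 mod 1009 = 967
New hash = (692 + 967) mod 1009 = 650

Answer: 650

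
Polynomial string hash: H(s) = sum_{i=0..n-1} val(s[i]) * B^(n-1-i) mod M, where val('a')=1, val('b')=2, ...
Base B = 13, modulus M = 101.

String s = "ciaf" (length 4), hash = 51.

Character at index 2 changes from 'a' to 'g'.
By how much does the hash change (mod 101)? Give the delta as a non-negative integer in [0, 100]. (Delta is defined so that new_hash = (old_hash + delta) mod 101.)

Answer: 78

Derivation:
Delta formula: (val(new) - val(old)) * B^(n-1-k) mod M
  val('g') - val('a') = 7 - 1 = 6
  B^(n-1-k) = 13^1 mod 101 = 13
  Delta = 6 * 13 mod 101 = 78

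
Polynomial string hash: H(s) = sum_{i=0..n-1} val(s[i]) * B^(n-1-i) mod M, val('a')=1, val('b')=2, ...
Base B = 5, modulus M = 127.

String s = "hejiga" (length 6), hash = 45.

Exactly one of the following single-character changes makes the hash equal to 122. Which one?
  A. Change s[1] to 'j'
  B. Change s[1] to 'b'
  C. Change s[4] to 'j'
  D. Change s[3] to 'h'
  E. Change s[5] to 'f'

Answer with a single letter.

Option A: s[1]='e'->'j', delta=(10-5)*5^4 mod 127 = 77, hash=45+77 mod 127 = 122 <-- target
Option B: s[1]='e'->'b', delta=(2-5)*5^4 mod 127 = 30, hash=45+30 mod 127 = 75
Option C: s[4]='g'->'j', delta=(10-7)*5^1 mod 127 = 15, hash=45+15 mod 127 = 60
Option D: s[3]='i'->'h', delta=(8-9)*5^2 mod 127 = 102, hash=45+102 mod 127 = 20
Option E: s[5]='a'->'f', delta=(6-1)*5^0 mod 127 = 5, hash=45+5 mod 127 = 50

Answer: A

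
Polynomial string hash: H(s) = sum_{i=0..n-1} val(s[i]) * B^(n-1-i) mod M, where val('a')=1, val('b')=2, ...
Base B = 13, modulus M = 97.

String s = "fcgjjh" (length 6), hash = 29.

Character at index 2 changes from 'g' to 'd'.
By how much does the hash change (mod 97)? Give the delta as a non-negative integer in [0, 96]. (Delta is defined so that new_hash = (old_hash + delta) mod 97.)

Delta formula: (val(new) - val(old)) * B^(n-1-k) mod M
  val('d') - val('g') = 4 - 7 = -3
  B^(n-1-k) = 13^3 mod 97 = 63
  Delta = -3 * 63 mod 97 = 5

Answer: 5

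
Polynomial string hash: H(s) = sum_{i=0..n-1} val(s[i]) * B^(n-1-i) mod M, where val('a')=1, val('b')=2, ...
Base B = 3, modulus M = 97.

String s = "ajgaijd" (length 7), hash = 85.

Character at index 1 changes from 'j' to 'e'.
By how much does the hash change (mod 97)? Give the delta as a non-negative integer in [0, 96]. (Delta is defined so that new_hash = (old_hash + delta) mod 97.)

Delta formula: (val(new) - val(old)) * B^(n-1-k) mod M
  val('e') - val('j') = 5 - 10 = -5
  B^(n-1-k) = 3^5 mod 97 = 49
  Delta = -5 * 49 mod 97 = 46

Answer: 46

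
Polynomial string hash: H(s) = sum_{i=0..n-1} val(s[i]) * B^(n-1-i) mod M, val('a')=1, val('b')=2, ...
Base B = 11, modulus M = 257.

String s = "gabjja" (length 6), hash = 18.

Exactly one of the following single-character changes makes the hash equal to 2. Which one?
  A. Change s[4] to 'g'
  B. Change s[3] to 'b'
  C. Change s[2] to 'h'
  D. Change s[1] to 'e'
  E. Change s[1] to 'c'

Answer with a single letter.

Answer: E

Derivation:
Option A: s[4]='j'->'g', delta=(7-10)*11^1 mod 257 = 224, hash=18+224 mod 257 = 242
Option B: s[3]='j'->'b', delta=(2-10)*11^2 mod 257 = 60, hash=18+60 mod 257 = 78
Option C: s[2]='b'->'h', delta=(8-2)*11^3 mod 257 = 19, hash=18+19 mod 257 = 37
Option D: s[1]='a'->'e', delta=(5-1)*11^4 mod 257 = 225, hash=18+225 mod 257 = 243
Option E: s[1]='a'->'c', delta=(3-1)*11^4 mod 257 = 241, hash=18+241 mod 257 = 2 <-- target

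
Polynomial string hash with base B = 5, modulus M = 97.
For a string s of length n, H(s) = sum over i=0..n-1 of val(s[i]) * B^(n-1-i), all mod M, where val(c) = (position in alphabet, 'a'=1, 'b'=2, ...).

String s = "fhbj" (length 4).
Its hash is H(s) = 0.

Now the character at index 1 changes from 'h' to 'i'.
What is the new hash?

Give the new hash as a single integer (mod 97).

Answer: 25

Derivation:
val('h') = 8, val('i') = 9
Position k = 1, exponent = n-1-k = 2
B^2 mod M = 5^2 mod 97 = 25
Delta = (9 - 8) * 25 mod 97 = 25
New hash = (0 + 25) mod 97 = 25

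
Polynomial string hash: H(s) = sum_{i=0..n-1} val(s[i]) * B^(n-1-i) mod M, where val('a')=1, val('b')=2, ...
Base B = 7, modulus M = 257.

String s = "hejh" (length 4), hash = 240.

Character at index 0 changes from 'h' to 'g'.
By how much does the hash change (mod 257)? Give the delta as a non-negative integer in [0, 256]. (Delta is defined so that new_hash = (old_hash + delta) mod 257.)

Delta formula: (val(new) - val(old)) * B^(n-1-k) mod M
  val('g') - val('h') = 7 - 8 = -1
  B^(n-1-k) = 7^3 mod 257 = 86
  Delta = -1 * 86 mod 257 = 171

Answer: 171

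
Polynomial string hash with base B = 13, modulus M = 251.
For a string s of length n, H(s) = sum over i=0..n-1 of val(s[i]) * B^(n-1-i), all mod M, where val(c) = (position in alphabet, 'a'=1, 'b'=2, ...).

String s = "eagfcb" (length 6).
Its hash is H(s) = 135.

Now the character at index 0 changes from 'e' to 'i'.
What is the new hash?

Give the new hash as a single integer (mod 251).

val('e') = 5, val('i') = 9
Position k = 0, exponent = n-1-k = 5
B^5 mod M = 13^5 mod 251 = 64
Delta = (9 - 5) * 64 mod 251 = 5
New hash = (135 + 5) mod 251 = 140

Answer: 140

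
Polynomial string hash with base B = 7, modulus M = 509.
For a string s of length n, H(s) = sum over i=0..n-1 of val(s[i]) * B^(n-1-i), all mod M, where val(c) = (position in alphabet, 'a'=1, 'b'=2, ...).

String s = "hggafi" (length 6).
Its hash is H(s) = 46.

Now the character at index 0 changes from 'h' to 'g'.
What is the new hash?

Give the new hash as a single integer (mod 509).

val('h') = 8, val('g') = 7
Position k = 0, exponent = n-1-k = 5
B^5 mod M = 7^5 mod 509 = 10
Delta = (7 - 8) * 10 mod 509 = 499
New hash = (46 + 499) mod 509 = 36

Answer: 36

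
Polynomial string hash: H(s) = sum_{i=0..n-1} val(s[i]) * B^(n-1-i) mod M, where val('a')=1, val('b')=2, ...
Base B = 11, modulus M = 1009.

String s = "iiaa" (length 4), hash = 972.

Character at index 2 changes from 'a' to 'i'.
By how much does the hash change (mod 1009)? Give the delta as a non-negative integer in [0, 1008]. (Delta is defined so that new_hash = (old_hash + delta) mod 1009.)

Answer: 88

Derivation:
Delta formula: (val(new) - val(old)) * B^(n-1-k) mod M
  val('i') - val('a') = 9 - 1 = 8
  B^(n-1-k) = 11^1 mod 1009 = 11
  Delta = 8 * 11 mod 1009 = 88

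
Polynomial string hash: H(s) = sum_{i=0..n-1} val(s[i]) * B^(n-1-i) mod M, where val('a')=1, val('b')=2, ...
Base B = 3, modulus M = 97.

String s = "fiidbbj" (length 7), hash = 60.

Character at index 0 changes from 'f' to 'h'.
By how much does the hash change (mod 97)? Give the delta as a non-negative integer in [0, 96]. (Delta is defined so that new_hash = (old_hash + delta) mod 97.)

Answer: 3

Derivation:
Delta formula: (val(new) - val(old)) * B^(n-1-k) mod M
  val('h') - val('f') = 8 - 6 = 2
  B^(n-1-k) = 3^6 mod 97 = 50
  Delta = 2 * 50 mod 97 = 3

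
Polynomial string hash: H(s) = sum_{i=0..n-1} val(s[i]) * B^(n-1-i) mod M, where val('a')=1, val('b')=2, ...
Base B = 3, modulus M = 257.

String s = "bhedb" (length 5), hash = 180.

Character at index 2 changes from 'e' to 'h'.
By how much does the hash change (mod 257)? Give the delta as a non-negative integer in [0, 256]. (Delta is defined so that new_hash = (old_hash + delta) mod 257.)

Answer: 27

Derivation:
Delta formula: (val(new) - val(old)) * B^(n-1-k) mod M
  val('h') - val('e') = 8 - 5 = 3
  B^(n-1-k) = 3^2 mod 257 = 9
  Delta = 3 * 9 mod 257 = 27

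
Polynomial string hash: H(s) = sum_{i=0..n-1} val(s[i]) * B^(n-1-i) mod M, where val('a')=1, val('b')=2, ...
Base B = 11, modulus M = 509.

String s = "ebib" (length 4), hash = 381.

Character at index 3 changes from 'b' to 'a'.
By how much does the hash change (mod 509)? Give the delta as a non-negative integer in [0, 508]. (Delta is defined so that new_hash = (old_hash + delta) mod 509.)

Delta formula: (val(new) - val(old)) * B^(n-1-k) mod M
  val('a') - val('b') = 1 - 2 = -1
  B^(n-1-k) = 11^0 mod 509 = 1
  Delta = -1 * 1 mod 509 = 508

Answer: 508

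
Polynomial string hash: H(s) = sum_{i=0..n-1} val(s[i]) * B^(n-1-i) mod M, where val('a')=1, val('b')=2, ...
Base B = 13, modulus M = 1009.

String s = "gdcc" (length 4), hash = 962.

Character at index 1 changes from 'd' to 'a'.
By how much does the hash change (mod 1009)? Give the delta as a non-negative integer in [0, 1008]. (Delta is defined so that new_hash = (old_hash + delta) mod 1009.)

Answer: 502

Derivation:
Delta formula: (val(new) - val(old)) * B^(n-1-k) mod M
  val('a') - val('d') = 1 - 4 = -3
  B^(n-1-k) = 13^2 mod 1009 = 169
  Delta = -3 * 169 mod 1009 = 502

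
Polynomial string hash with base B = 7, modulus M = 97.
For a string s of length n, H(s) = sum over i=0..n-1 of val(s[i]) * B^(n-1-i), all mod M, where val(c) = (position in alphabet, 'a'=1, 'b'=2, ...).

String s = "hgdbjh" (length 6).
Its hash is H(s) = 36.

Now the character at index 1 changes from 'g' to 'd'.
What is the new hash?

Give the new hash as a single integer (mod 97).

val('g') = 7, val('d') = 4
Position k = 1, exponent = n-1-k = 4
B^4 mod M = 7^4 mod 97 = 73
Delta = (4 - 7) * 73 mod 97 = 72
New hash = (36 + 72) mod 97 = 11

Answer: 11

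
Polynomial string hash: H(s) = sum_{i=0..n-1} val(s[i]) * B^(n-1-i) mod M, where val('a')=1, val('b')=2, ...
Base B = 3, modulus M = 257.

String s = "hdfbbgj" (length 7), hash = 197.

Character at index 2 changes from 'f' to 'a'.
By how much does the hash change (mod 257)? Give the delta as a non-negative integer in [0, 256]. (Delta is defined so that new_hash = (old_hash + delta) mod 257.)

Delta formula: (val(new) - val(old)) * B^(n-1-k) mod M
  val('a') - val('f') = 1 - 6 = -5
  B^(n-1-k) = 3^4 mod 257 = 81
  Delta = -5 * 81 mod 257 = 109

Answer: 109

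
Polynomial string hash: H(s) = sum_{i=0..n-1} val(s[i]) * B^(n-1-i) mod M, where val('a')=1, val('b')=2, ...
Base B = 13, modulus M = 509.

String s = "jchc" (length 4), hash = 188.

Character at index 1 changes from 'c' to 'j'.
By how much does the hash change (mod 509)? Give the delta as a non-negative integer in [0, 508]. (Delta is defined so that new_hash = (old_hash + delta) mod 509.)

Delta formula: (val(new) - val(old)) * B^(n-1-k) mod M
  val('j') - val('c') = 10 - 3 = 7
  B^(n-1-k) = 13^2 mod 509 = 169
  Delta = 7 * 169 mod 509 = 165

Answer: 165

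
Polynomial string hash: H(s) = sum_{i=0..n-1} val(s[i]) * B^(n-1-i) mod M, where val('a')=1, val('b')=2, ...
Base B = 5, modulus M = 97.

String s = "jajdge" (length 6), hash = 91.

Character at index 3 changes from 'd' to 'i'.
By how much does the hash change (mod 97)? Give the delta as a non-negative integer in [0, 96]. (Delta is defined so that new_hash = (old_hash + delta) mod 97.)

Delta formula: (val(new) - val(old)) * B^(n-1-k) mod M
  val('i') - val('d') = 9 - 4 = 5
  B^(n-1-k) = 5^2 mod 97 = 25
  Delta = 5 * 25 mod 97 = 28

Answer: 28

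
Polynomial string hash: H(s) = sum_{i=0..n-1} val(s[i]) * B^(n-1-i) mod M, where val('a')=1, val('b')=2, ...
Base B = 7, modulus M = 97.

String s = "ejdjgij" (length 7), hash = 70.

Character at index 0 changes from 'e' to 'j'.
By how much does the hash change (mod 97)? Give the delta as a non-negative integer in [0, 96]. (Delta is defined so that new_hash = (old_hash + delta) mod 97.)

Delta formula: (val(new) - val(old)) * B^(n-1-k) mod M
  val('j') - val('e') = 10 - 5 = 5
  B^(n-1-k) = 7^6 mod 97 = 85
  Delta = 5 * 85 mod 97 = 37

Answer: 37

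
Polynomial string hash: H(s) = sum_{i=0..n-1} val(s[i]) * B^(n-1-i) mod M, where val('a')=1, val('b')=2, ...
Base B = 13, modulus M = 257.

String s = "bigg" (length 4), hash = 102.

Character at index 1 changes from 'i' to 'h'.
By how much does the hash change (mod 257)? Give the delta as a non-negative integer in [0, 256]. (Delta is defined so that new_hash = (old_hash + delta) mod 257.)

Delta formula: (val(new) - val(old)) * B^(n-1-k) mod M
  val('h') - val('i') = 8 - 9 = -1
  B^(n-1-k) = 13^2 mod 257 = 169
  Delta = -1 * 169 mod 257 = 88

Answer: 88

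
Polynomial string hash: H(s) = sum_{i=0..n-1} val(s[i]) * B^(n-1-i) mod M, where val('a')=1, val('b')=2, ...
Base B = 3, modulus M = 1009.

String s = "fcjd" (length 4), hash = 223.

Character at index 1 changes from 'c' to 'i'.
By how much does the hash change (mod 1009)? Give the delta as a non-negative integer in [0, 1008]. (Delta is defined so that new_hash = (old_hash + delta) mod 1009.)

Answer: 54

Derivation:
Delta formula: (val(new) - val(old)) * B^(n-1-k) mod M
  val('i') - val('c') = 9 - 3 = 6
  B^(n-1-k) = 3^2 mod 1009 = 9
  Delta = 6 * 9 mod 1009 = 54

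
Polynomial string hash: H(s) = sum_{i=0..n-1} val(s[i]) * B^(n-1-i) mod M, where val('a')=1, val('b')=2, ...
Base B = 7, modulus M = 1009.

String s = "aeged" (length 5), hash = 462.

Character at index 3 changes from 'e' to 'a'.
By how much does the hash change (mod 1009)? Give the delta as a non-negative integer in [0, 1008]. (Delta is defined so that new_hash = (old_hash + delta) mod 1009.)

Delta formula: (val(new) - val(old)) * B^(n-1-k) mod M
  val('a') - val('e') = 1 - 5 = -4
  B^(n-1-k) = 7^1 mod 1009 = 7
  Delta = -4 * 7 mod 1009 = 981

Answer: 981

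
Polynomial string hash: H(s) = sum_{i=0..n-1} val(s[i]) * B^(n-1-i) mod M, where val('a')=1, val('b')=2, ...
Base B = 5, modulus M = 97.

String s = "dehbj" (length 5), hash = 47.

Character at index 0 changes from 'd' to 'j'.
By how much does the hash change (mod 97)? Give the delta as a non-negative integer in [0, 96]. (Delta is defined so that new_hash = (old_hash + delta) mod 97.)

Delta formula: (val(new) - val(old)) * B^(n-1-k) mod M
  val('j') - val('d') = 10 - 4 = 6
  B^(n-1-k) = 5^4 mod 97 = 43
  Delta = 6 * 43 mod 97 = 64

Answer: 64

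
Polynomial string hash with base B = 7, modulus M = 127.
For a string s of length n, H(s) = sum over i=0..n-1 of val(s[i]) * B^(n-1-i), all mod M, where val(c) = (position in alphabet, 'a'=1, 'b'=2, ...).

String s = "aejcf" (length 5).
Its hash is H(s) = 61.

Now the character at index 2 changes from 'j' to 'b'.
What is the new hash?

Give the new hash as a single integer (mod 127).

val('j') = 10, val('b') = 2
Position k = 2, exponent = n-1-k = 2
B^2 mod M = 7^2 mod 127 = 49
Delta = (2 - 10) * 49 mod 127 = 116
New hash = (61 + 116) mod 127 = 50

Answer: 50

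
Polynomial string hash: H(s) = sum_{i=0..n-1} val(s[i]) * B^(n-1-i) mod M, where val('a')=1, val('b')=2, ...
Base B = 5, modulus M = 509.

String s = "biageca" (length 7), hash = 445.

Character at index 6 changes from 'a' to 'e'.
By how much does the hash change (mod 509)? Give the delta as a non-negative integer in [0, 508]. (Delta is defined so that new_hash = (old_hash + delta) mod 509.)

Answer: 4

Derivation:
Delta formula: (val(new) - val(old)) * B^(n-1-k) mod M
  val('e') - val('a') = 5 - 1 = 4
  B^(n-1-k) = 5^0 mod 509 = 1
  Delta = 4 * 1 mod 509 = 4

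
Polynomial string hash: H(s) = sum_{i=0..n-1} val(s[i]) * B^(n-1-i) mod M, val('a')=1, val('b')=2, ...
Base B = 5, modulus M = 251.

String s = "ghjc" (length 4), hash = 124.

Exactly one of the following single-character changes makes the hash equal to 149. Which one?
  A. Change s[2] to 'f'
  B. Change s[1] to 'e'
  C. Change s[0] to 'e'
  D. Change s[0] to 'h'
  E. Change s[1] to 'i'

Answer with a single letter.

Option A: s[2]='j'->'f', delta=(6-10)*5^1 mod 251 = 231, hash=124+231 mod 251 = 104
Option B: s[1]='h'->'e', delta=(5-8)*5^2 mod 251 = 176, hash=124+176 mod 251 = 49
Option C: s[0]='g'->'e', delta=(5-7)*5^3 mod 251 = 1, hash=124+1 mod 251 = 125
Option D: s[0]='g'->'h', delta=(8-7)*5^3 mod 251 = 125, hash=124+125 mod 251 = 249
Option E: s[1]='h'->'i', delta=(9-8)*5^2 mod 251 = 25, hash=124+25 mod 251 = 149 <-- target

Answer: E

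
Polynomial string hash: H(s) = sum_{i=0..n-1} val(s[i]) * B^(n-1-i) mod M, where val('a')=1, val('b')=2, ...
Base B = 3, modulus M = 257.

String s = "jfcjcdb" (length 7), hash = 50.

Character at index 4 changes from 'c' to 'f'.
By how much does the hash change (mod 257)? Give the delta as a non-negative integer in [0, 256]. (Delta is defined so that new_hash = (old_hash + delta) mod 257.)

Delta formula: (val(new) - val(old)) * B^(n-1-k) mod M
  val('f') - val('c') = 6 - 3 = 3
  B^(n-1-k) = 3^2 mod 257 = 9
  Delta = 3 * 9 mod 257 = 27

Answer: 27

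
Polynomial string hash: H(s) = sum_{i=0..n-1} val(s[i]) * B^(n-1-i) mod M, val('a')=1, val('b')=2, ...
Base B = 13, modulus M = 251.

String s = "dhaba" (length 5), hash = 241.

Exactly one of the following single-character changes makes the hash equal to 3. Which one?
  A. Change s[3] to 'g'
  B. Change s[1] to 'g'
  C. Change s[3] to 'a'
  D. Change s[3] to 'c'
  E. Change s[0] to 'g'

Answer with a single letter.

Answer: D

Derivation:
Option A: s[3]='b'->'g', delta=(7-2)*13^1 mod 251 = 65, hash=241+65 mod 251 = 55
Option B: s[1]='h'->'g', delta=(7-8)*13^3 mod 251 = 62, hash=241+62 mod 251 = 52
Option C: s[3]='b'->'a', delta=(1-2)*13^1 mod 251 = 238, hash=241+238 mod 251 = 228
Option D: s[3]='b'->'c', delta=(3-2)*13^1 mod 251 = 13, hash=241+13 mod 251 = 3 <-- target
Option E: s[0]='d'->'g', delta=(7-4)*13^4 mod 251 = 92, hash=241+92 mod 251 = 82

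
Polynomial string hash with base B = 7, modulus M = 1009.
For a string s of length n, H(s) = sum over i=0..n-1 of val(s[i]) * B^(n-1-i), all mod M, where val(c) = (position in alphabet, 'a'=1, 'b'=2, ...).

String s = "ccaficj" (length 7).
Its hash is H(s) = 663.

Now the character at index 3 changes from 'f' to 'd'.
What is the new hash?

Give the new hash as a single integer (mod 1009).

val('f') = 6, val('d') = 4
Position k = 3, exponent = n-1-k = 3
B^3 mod M = 7^3 mod 1009 = 343
Delta = (4 - 6) * 343 mod 1009 = 323
New hash = (663 + 323) mod 1009 = 986

Answer: 986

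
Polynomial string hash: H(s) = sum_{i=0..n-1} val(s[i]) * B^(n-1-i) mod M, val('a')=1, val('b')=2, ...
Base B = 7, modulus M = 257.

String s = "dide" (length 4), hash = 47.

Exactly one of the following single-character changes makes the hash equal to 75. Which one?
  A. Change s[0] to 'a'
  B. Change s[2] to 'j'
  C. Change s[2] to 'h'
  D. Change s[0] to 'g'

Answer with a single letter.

Option A: s[0]='d'->'a', delta=(1-4)*7^3 mod 257 = 256, hash=47+256 mod 257 = 46
Option B: s[2]='d'->'j', delta=(10-4)*7^1 mod 257 = 42, hash=47+42 mod 257 = 89
Option C: s[2]='d'->'h', delta=(8-4)*7^1 mod 257 = 28, hash=47+28 mod 257 = 75 <-- target
Option D: s[0]='d'->'g', delta=(7-4)*7^3 mod 257 = 1, hash=47+1 mod 257 = 48

Answer: C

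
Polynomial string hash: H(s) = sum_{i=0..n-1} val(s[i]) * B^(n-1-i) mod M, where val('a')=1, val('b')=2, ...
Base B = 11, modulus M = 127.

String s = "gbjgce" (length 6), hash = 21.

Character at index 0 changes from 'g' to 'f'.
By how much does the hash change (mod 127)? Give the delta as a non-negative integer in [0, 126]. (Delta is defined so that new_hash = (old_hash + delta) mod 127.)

Answer: 112

Derivation:
Delta formula: (val(new) - val(old)) * B^(n-1-k) mod M
  val('f') - val('g') = 6 - 7 = -1
  B^(n-1-k) = 11^5 mod 127 = 15
  Delta = -1 * 15 mod 127 = 112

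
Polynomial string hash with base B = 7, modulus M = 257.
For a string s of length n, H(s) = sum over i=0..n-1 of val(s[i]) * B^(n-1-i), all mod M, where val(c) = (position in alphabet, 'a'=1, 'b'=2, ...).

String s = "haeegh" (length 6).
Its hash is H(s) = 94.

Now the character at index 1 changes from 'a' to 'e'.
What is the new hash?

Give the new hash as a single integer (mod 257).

Answer: 189

Derivation:
val('a') = 1, val('e') = 5
Position k = 1, exponent = n-1-k = 4
B^4 mod M = 7^4 mod 257 = 88
Delta = (5 - 1) * 88 mod 257 = 95
New hash = (94 + 95) mod 257 = 189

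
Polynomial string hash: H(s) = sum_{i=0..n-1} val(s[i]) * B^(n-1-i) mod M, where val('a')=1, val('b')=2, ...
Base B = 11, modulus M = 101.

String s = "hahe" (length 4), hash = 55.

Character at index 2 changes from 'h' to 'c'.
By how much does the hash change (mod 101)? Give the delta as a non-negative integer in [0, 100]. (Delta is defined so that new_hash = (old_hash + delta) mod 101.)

Answer: 46

Derivation:
Delta formula: (val(new) - val(old)) * B^(n-1-k) mod M
  val('c') - val('h') = 3 - 8 = -5
  B^(n-1-k) = 11^1 mod 101 = 11
  Delta = -5 * 11 mod 101 = 46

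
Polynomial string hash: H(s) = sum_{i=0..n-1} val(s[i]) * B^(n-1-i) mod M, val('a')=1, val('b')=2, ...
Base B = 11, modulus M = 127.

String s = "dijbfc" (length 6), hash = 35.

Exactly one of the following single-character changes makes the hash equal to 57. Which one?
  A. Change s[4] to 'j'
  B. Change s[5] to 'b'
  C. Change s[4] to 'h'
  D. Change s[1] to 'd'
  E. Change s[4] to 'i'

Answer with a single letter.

Answer: C

Derivation:
Option A: s[4]='f'->'j', delta=(10-6)*11^1 mod 127 = 44, hash=35+44 mod 127 = 79
Option B: s[5]='c'->'b', delta=(2-3)*11^0 mod 127 = 126, hash=35+126 mod 127 = 34
Option C: s[4]='f'->'h', delta=(8-6)*11^1 mod 127 = 22, hash=35+22 mod 127 = 57 <-- target
Option D: s[1]='i'->'d', delta=(4-9)*11^4 mod 127 = 74, hash=35+74 mod 127 = 109
Option E: s[4]='f'->'i', delta=(9-6)*11^1 mod 127 = 33, hash=35+33 mod 127 = 68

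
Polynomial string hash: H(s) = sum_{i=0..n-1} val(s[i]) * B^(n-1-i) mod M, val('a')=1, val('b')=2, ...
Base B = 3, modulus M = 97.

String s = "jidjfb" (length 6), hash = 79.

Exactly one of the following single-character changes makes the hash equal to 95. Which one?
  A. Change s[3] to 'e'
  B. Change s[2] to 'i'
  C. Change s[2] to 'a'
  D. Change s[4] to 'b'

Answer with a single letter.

Option A: s[3]='j'->'e', delta=(5-10)*3^2 mod 97 = 52, hash=79+52 mod 97 = 34
Option B: s[2]='d'->'i', delta=(9-4)*3^3 mod 97 = 38, hash=79+38 mod 97 = 20
Option C: s[2]='d'->'a', delta=(1-4)*3^3 mod 97 = 16, hash=79+16 mod 97 = 95 <-- target
Option D: s[4]='f'->'b', delta=(2-6)*3^1 mod 97 = 85, hash=79+85 mod 97 = 67

Answer: C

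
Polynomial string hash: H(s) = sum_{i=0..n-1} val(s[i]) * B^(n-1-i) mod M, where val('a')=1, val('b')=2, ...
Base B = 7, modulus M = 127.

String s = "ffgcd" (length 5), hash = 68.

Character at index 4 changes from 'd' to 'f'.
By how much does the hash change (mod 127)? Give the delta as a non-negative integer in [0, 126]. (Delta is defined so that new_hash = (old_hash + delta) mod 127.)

Answer: 2

Derivation:
Delta formula: (val(new) - val(old)) * B^(n-1-k) mod M
  val('f') - val('d') = 6 - 4 = 2
  B^(n-1-k) = 7^0 mod 127 = 1
  Delta = 2 * 1 mod 127 = 2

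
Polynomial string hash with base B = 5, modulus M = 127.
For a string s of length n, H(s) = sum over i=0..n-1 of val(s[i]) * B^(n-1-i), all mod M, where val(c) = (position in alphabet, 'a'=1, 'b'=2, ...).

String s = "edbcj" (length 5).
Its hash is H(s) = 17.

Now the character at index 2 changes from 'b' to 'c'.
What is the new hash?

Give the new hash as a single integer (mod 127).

val('b') = 2, val('c') = 3
Position k = 2, exponent = n-1-k = 2
B^2 mod M = 5^2 mod 127 = 25
Delta = (3 - 2) * 25 mod 127 = 25
New hash = (17 + 25) mod 127 = 42

Answer: 42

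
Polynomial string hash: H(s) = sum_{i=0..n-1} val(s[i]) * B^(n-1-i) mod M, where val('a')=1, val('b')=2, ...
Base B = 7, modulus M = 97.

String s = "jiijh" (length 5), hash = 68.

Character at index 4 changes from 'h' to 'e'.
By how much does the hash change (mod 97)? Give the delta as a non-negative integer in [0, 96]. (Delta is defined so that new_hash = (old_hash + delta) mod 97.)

Delta formula: (val(new) - val(old)) * B^(n-1-k) mod M
  val('e') - val('h') = 5 - 8 = -3
  B^(n-1-k) = 7^0 mod 97 = 1
  Delta = -3 * 1 mod 97 = 94

Answer: 94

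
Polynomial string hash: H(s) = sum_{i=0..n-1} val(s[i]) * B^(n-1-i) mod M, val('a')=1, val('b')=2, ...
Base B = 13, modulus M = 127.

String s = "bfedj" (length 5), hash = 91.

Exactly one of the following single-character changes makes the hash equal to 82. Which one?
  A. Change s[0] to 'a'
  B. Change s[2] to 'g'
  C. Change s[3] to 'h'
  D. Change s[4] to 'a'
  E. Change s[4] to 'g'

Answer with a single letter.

Answer: D

Derivation:
Option A: s[0]='b'->'a', delta=(1-2)*13^4 mod 127 = 14, hash=91+14 mod 127 = 105
Option B: s[2]='e'->'g', delta=(7-5)*13^2 mod 127 = 84, hash=91+84 mod 127 = 48
Option C: s[3]='d'->'h', delta=(8-4)*13^1 mod 127 = 52, hash=91+52 mod 127 = 16
Option D: s[4]='j'->'a', delta=(1-10)*13^0 mod 127 = 118, hash=91+118 mod 127 = 82 <-- target
Option E: s[4]='j'->'g', delta=(7-10)*13^0 mod 127 = 124, hash=91+124 mod 127 = 88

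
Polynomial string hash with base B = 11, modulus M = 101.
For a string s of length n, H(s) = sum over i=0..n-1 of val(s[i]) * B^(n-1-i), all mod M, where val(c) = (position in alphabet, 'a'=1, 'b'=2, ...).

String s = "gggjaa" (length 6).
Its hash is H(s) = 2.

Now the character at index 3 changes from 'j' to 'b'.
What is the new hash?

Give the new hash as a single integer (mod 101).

val('j') = 10, val('b') = 2
Position k = 3, exponent = n-1-k = 2
B^2 mod M = 11^2 mod 101 = 20
Delta = (2 - 10) * 20 mod 101 = 42
New hash = (2 + 42) mod 101 = 44

Answer: 44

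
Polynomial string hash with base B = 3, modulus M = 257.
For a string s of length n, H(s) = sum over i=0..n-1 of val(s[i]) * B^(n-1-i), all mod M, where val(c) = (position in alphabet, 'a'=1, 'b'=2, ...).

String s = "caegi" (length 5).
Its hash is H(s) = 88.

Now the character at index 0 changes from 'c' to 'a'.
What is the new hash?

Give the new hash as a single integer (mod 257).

val('c') = 3, val('a') = 1
Position k = 0, exponent = n-1-k = 4
B^4 mod M = 3^4 mod 257 = 81
Delta = (1 - 3) * 81 mod 257 = 95
New hash = (88 + 95) mod 257 = 183

Answer: 183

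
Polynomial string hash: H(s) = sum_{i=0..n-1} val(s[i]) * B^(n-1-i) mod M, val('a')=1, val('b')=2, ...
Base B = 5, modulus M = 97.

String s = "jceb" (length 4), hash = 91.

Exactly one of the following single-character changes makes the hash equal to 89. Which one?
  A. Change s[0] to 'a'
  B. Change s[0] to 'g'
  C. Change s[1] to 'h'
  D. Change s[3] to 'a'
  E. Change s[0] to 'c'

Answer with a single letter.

Option A: s[0]='j'->'a', delta=(1-10)*5^3 mod 97 = 39, hash=91+39 mod 97 = 33
Option B: s[0]='j'->'g', delta=(7-10)*5^3 mod 97 = 13, hash=91+13 mod 97 = 7
Option C: s[1]='c'->'h', delta=(8-3)*5^2 mod 97 = 28, hash=91+28 mod 97 = 22
Option D: s[3]='b'->'a', delta=(1-2)*5^0 mod 97 = 96, hash=91+96 mod 97 = 90
Option E: s[0]='j'->'c', delta=(3-10)*5^3 mod 97 = 95, hash=91+95 mod 97 = 89 <-- target

Answer: E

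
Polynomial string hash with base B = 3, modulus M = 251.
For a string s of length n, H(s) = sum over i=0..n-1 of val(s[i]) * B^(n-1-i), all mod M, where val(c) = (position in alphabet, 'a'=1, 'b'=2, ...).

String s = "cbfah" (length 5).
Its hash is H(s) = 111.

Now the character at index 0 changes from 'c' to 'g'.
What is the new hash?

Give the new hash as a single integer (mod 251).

Answer: 184

Derivation:
val('c') = 3, val('g') = 7
Position k = 0, exponent = n-1-k = 4
B^4 mod M = 3^4 mod 251 = 81
Delta = (7 - 3) * 81 mod 251 = 73
New hash = (111 + 73) mod 251 = 184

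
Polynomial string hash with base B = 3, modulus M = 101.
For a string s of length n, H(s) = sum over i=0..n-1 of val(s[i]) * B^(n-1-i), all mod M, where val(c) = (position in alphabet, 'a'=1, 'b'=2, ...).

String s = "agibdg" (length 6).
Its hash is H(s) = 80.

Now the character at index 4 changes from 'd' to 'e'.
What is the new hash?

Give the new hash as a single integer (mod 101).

Answer: 83

Derivation:
val('d') = 4, val('e') = 5
Position k = 4, exponent = n-1-k = 1
B^1 mod M = 3^1 mod 101 = 3
Delta = (5 - 4) * 3 mod 101 = 3
New hash = (80 + 3) mod 101 = 83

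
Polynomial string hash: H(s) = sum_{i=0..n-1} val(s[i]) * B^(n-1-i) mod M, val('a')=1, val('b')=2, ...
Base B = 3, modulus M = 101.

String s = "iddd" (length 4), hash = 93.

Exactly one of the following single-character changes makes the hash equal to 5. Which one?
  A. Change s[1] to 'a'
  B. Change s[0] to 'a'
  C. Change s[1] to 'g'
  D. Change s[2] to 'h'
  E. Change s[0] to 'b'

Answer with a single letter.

Option A: s[1]='d'->'a', delta=(1-4)*3^2 mod 101 = 74, hash=93+74 mod 101 = 66
Option B: s[0]='i'->'a', delta=(1-9)*3^3 mod 101 = 87, hash=93+87 mod 101 = 79
Option C: s[1]='d'->'g', delta=(7-4)*3^2 mod 101 = 27, hash=93+27 mod 101 = 19
Option D: s[2]='d'->'h', delta=(8-4)*3^1 mod 101 = 12, hash=93+12 mod 101 = 4
Option E: s[0]='i'->'b', delta=(2-9)*3^3 mod 101 = 13, hash=93+13 mod 101 = 5 <-- target

Answer: E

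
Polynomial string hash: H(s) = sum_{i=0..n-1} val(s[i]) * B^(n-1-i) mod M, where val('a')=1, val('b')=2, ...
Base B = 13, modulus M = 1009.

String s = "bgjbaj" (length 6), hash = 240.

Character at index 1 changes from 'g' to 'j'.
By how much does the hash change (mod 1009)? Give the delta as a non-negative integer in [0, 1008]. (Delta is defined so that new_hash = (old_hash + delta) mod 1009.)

Answer: 927

Derivation:
Delta formula: (val(new) - val(old)) * B^(n-1-k) mod M
  val('j') - val('g') = 10 - 7 = 3
  B^(n-1-k) = 13^4 mod 1009 = 309
  Delta = 3 * 309 mod 1009 = 927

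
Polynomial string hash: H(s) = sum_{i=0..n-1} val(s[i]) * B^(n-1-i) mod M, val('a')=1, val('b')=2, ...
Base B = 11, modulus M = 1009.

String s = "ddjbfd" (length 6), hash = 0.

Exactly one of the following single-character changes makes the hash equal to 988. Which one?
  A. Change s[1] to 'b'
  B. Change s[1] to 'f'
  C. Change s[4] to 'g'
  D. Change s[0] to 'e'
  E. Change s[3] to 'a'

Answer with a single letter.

Option A: s[1]='d'->'b', delta=(2-4)*11^4 mod 1009 = 988, hash=0+988 mod 1009 = 988 <-- target
Option B: s[1]='d'->'f', delta=(6-4)*11^4 mod 1009 = 21, hash=0+21 mod 1009 = 21
Option C: s[4]='f'->'g', delta=(7-6)*11^1 mod 1009 = 11, hash=0+11 mod 1009 = 11
Option D: s[0]='d'->'e', delta=(5-4)*11^5 mod 1009 = 620, hash=0+620 mod 1009 = 620
Option E: s[3]='b'->'a', delta=(1-2)*11^2 mod 1009 = 888, hash=0+888 mod 1009 = 888

Answer: A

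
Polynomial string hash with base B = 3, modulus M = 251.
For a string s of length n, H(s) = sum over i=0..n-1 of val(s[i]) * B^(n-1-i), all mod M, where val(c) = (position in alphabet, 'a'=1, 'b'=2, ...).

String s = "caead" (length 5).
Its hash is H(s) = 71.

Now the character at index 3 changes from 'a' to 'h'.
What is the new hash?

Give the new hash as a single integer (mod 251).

val('a') = 1, val('h') = 8
Position k = 3, exponent = n-1-k = 1
B^1 mod M = 3^1 mod 251 = 3
Delta = (8 - 1) * 3 mod 251 = 21
New hash = (71 + 21) mod 251 = 92

Answer: 92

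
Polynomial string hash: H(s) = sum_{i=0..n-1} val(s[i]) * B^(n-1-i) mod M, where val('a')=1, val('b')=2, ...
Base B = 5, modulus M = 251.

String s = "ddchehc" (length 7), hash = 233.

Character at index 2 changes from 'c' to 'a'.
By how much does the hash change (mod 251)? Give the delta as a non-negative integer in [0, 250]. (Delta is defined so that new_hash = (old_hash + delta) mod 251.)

Answer: 5

Derivation:
Delta formula: (val(new) - val(old)) * B^(n-1-k) mod M
  val('a') - val('c') = 1 - 3 = -2
  B^(n-1-k) = 5^4 mod 251 = 123
  Delta = -2 * 123 mod 251 = 5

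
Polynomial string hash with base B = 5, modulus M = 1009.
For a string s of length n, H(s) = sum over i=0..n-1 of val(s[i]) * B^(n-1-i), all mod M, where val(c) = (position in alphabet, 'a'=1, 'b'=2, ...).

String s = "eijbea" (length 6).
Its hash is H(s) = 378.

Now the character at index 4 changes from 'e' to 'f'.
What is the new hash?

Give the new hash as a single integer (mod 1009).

Answer: 383

Derivation:
val('e') = 5, val('f') = 6
Position k = 4, exponent = n-1-k = 1
B^1 mod M = 5^1 mod 1009 = 5
Delta = (6 - 5) * 5 mod 1009 = 5
New hash = (378 + 5) mod 1009 = 383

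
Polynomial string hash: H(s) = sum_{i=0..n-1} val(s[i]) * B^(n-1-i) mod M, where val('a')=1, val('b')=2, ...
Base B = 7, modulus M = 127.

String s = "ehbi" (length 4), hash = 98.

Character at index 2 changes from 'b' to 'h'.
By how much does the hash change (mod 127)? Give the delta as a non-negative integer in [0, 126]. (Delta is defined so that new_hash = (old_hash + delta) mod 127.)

Answer: 42

Derivation:
Delta formula: (val(new) - val(old)) * B^(n-1-k) mod M
  val('h') - val('b') = 8 - 2 = 6
  B^(n-1-k) = 7^1 mod 127 = 7
  Delta = 6 * 7 mod 127 = 42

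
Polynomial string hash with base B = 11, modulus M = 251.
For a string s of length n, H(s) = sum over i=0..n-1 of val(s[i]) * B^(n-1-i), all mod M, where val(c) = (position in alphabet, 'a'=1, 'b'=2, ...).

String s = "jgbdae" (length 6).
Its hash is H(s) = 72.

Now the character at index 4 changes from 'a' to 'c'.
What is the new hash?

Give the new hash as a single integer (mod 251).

val('a') = 1, val('c') = 3
Position k = 4, exponent = n-1-k = 1
B^1 mod M = 11^1 mod 251 = 11
Delta = (3 - 1) * 11 mod 251 = 22
New hash = (72 + 22) mod 251 = 94

Answer: 94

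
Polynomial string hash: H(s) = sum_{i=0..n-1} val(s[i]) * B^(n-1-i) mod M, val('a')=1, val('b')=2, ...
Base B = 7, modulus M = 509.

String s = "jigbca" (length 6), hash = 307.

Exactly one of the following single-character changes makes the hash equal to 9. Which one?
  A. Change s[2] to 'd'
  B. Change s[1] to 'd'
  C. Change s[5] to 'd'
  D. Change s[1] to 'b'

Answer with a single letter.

Answer: B

Derivation:
Option A: s[2]='g'->'d', delta=(4-7)*7^3 mod 509 = 498, hash=307+498 mod 509 = 296
Option B: s[1]='i'->'d', delta=(4-9)*7^4 mod 509 = 211, hash=307+211 mod 509 = 9 <-- target
Option C: s[5]='a'->'d', delta=(4-1)*7^0 mod 509 = 3, hash=307+3 mod 509 = 310
Option D: s[1]='i'->'b', delta=(2-9)*7^4 mod 509 = 499, hash=307+499 mod 509 = 297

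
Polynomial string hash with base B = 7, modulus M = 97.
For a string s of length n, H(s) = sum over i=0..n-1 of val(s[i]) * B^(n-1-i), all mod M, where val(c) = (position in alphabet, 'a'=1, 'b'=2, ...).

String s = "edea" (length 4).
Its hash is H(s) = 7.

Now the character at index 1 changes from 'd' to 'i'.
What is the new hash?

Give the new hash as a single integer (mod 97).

Answer: 58

Derivation:
val('d') = 4, val('i') = 9
Position k = 1, exponent = n-1-k = 2
B^2 mod M = 7^2 mod 97 = 49
Delta = (9 - 4) * 49 mod 97 = 51
New hash = (7 + 51) mod 97 = 58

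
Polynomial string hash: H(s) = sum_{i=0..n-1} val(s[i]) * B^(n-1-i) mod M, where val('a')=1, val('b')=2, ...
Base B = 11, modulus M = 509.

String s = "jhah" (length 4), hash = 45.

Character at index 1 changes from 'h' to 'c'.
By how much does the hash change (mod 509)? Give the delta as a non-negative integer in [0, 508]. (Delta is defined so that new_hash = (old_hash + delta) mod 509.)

Delta formula: (val(new) - val(old)) * B^(n-1-k) mod M
  val('c') - val('h') = 3 - 8 = -5
  B^(n-1-k) = 11^2 mod 509 = 121
  Delta = -5 * 121 mod 509 = 413

Answer: 413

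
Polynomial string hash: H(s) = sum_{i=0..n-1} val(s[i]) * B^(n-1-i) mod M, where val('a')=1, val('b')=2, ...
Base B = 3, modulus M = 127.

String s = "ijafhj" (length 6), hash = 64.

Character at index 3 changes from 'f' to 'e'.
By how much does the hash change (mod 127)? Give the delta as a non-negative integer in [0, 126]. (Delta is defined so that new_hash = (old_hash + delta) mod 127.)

Delta formula: (val(new) - val(old)) * B^(n-1-k) mod M
  val('e') - val('f') = 5 - 6 = -1
  B^(n-1-k) = 3^2 mod 127 = 9
  Delta = -1 * 9 mod 127 = 118

Answer: 118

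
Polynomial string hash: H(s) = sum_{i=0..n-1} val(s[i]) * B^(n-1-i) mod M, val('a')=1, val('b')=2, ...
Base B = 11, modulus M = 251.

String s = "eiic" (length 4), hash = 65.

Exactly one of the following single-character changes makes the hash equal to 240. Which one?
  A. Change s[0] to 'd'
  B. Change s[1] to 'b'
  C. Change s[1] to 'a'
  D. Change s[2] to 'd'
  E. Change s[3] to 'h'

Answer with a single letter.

Option A: s[0]='e'->'d', delta=(4-5)*11^3 mod 251 = 175, hash=65+175 mod 251 = 240 <-- target
Option B: s[1]='i'->'b', delta=(2-9)*11^2 mod 251 = 157, hash=65+157 mod 251 = 222
Option C: s[1]='i'->'a', delta=(1-9)*11^2 mod 251 = 36, hash=65+36 mod 251 = 101
Option D: s[2]='i'->'d', delta=(4-9)*11^1 mod 251 = 196, hash=65+196 mod 251 = 10
Option E: s[3]='c'->'h', delta=(8-3)*11^0 mod 251 = 5, hash=65+5 mod 251 = 70

Answer: A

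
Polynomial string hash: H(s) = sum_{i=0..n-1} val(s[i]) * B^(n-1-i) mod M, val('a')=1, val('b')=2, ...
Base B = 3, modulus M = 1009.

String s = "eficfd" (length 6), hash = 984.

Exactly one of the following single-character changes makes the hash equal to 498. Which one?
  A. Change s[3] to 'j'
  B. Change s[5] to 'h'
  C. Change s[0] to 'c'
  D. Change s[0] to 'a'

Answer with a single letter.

Option A: s[3]='c'->'j', delta=(10-3)*3^2 mod 1009 = 63, hash=984+63 mod 1009 = 38
Option B: s[5]='d'->'h', delta=(8-4)*3^0 mod 1009 = 4, hash=984+4 mod 1009 = 988
Option C: s[0]='e'->'c', delta=(3-5)*3^5 mod 1009 = 523, hash=984+523 mod 1009 = 498 <-- target
Option D: s[0]='e'->'a', delta=(1-5)*3^5 mod 1009 = 37, hash=984+37 mod 1009 = 12

Answer: C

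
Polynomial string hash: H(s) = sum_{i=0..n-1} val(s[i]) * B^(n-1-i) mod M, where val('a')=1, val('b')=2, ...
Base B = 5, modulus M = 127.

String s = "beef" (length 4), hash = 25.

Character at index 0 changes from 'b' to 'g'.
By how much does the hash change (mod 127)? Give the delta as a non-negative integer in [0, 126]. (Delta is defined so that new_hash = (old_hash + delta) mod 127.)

Answer: 117

Derivation:
Delta formula: (val(new) - val(old)) * B^(n-1-k) mod M
  val('g') - val('b') = 7 - 2 = 5
  B^(n-1-k) = 5^3 mod 127 = 125
  Delta = 5 * 125 mod 127 = 117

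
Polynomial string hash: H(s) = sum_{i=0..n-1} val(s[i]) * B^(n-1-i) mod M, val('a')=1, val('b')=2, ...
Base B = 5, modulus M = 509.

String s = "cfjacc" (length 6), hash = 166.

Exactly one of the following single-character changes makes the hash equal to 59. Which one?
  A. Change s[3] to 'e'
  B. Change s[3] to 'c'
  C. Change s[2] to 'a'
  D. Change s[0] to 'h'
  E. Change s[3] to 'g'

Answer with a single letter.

Answer: C

Derivation:
Option A: s[3]='a'->'e', delta=(5-1)*5^2 mod 509 = 100, hash=166+100 mod 509 = 266
Option B: s[3]='a'->'c', delta=(3-1)*5^2 mod 509 = 50, hash=166+50 mod 509 = 216
Option C: s[2]='j'->'a', delta=(1-10)*5^3 mod 509 = 402, hash=166+402 mod 509 = 59 <-- target
Option D: s[0]='c'->'h', delta=(8-3)*5^5 mod 509 = 355, hash=166+355 mod 509 = 12
Option E: s[3]='a'->'g', delta=(7-1)*5^2 mod 509 = 150, hash=166+150 mod 509 = 316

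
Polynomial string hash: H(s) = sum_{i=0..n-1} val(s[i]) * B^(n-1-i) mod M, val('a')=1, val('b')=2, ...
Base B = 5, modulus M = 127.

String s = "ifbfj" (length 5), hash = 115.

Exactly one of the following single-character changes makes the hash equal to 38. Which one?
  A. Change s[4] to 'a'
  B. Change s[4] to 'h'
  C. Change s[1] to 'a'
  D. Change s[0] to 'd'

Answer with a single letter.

Answer: D

Derivation:
Option A: s[4]='j'->'a', delta=(1-10)*5^0 mod 127 = 118, hash=115+118 mod 127 = 106
Option B: s[4]='j'->'h', delta=(8-10)*5^0 mod 127 = 125, hash=115+125 mod 127 = 113
Option C: s[1]='f'->'a', delta=(1-6)*5^3 mod 127 = 10, hash=115+10 mod 127 = 125
Option D: s[0]='i'->'d', delta=(4-9)*5^4 mod 127 = 50, hash=115+50 mod 127 = 38 <-- target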